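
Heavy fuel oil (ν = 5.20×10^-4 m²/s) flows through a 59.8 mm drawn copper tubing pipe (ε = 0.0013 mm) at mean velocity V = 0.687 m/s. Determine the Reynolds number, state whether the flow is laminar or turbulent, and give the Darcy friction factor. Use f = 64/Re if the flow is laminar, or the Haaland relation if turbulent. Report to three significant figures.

Re = VD/ν = 0.6870·0.0598/5.20×10^-4 = 79.0
Re < 2300 → laminar → f = 64/Re = 0.8101

Re ≈ 79.0; laminar; f = 64/Re ≈ 0.810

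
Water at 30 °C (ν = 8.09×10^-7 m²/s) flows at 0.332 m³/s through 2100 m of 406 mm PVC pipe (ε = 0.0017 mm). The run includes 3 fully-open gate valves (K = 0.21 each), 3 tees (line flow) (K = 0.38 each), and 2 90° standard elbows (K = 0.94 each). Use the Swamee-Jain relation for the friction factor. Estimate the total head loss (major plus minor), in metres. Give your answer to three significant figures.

H_L ≈ 20.7 m

V = 4Q/(πD²) = 2.564 m/s; V²/2g = 0.3352 m
Re = 1.29×10^6, ε/D = 4.19×10^-6 → f = 0.01125 (Swamee-Jain)
Major: h_f = f(L/D)·V²/2g = 0.01125·5172·0.3352 = 19.51 m
Minor: ΣK = 3.65; h_m = ΣK·V²/2g = 1.223 m
Total H_L = 19.51 + 1.223 = 20.73 m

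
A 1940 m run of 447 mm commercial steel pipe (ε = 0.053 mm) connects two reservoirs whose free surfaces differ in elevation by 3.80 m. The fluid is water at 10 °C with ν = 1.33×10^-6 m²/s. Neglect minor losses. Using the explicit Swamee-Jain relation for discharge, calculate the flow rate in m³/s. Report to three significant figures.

Swamee-Jain (Type II): Q = -0.965·√(gD⁵h_f/L)·ln[ε/(3.7D) + √(3.17ν²L/(gD³h_f))]
√(gD⁵h_f/L) = √(9.81·0.447⁵·3.80/1940) = 0.01852
ε/(3.7D) = 3.20×10^-5; √(3.17ν²L/(gD³h_f)) = 5.72×10^-5
Q = -0.965·0.01852·ln(8.921×10^-5) = 0.1666 m³/s
Check: V = 1.06 m/s, Re = 3.57×10^5, f = 0.01527, h_f = 3.81 m ≈ 3.80 m ✓

Q ≈ 0.167 m³/s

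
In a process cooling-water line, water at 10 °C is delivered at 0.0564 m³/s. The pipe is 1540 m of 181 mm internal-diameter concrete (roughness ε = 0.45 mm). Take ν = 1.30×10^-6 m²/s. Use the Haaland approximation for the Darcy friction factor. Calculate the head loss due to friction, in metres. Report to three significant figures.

V = 4Q/(πD²) = 4·0.0564/(π·0.181²) = 2.192 m/s
Re = VD/ν = 2.192·0.181/1.30×10^-6 = 3.05×10^5 → turbulent
ε/D = 0.45/181 = 0.00249
Haaland: f = 0.02534
h_f = f(L/D)V²/(2g) = 0.02534·(1540/0.181)·2.192²/(2·9.81) = 52.79 m

h_f ≈ 52.8 m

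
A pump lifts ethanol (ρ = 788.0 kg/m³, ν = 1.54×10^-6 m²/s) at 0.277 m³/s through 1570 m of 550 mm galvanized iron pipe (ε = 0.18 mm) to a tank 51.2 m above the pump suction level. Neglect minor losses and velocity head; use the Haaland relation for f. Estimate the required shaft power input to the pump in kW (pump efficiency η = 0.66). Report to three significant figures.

V = 4Q/(πD²) = 1.166 m/s; Re = 4.16×10^5; ε/D = 3.27×10^-4; f = 0.01657
h_f = f(L/D)V²/2g = 3.276 m
Total head H = z + h_f = 51.2 + 3.276 = 54.48 m
P_hyd = ρgQH = 788.0·9.81·0.277·54.48 = 116.6 kW
P_shaft = P_hyd/η = 116.6/0.66 = 176.7 kW

P_shaft ≈ 177 kW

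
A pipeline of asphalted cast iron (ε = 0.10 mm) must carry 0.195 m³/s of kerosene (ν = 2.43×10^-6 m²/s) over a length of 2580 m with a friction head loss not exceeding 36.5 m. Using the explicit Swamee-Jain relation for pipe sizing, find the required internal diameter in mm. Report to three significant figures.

D ≈ 333 mm

Swamee-Jain (Type III): D = 0.66·[ε^1.25·(LQ²/(gh_f))^4.75 + ν·Q^9.4·(L/(gh_f))^5.2]^0.04
LQ²/(gh_f) = 0.2740; L/(gh_f) = 7.205
Term 1 = ε^1.25·(…)^4.75 = 2.13×10^-8; Term 2 = ν·Q^9.4·(…)^5.2 = 1.49×10^-8
D = 0.66·(2.13×10^-8 + 1.49×10^-8)^0.04 = 0.3326 m = 333 mm
Check: V = 2.24 m/s, Re = 3.07×10^5, f = 0.01703, h_f = 33.9 m ≈ 36.5 m ✓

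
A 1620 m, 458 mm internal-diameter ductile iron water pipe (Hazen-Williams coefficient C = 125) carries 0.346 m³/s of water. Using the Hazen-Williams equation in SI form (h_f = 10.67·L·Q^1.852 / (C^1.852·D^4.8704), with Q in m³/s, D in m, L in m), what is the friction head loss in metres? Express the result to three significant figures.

h_f = 10.67·1620·0.346^1.852 / (125^1.852·0.458^4.8704) = 14.20 m

h_f ≈ 14.2 m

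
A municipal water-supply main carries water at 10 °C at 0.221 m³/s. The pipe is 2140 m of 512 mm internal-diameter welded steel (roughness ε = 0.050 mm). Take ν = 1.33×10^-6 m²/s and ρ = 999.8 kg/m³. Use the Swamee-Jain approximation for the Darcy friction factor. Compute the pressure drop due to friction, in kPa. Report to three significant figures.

V = 4Q/(πD²) = 4·0.221/(π·0.512²) = 1.073 m/s
Re = VD/ν = 1.073·0.512/1.33×10^-6 = 4.13×10^5 → turbulent
ε/D = 0.050/512 = 9.77×10^-5
Swamee-Jain: f = 0.01478
h_f = f(L/D)V²/(2g) = 0.01478·(2140/0.512)·1.073²/(2·9.81) = 3.627 m
Δp = ρg·h_f = 999.8·9.81·3.627 = 35.57 kPa

Δp ≈ 35.6 kPa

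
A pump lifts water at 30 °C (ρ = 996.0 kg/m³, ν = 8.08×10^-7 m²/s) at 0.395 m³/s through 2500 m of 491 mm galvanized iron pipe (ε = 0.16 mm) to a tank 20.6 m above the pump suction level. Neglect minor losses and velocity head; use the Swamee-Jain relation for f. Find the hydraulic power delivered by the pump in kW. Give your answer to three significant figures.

P_hyd ≈ 149 kW

V = 4Q/(πD²) = 2.086 m/s; Re = 1.27×10^6; ε/D = 3.26×10^-4; f = 0.01584
h_f = f(L/D)V²/2g = 17.89 m
Total head H = z + h_f = 20.6 + 17.89 = 38.49 m
P_hyd = ρgQH = 996.0·9.81·0.395·38.49 = 148.6 kW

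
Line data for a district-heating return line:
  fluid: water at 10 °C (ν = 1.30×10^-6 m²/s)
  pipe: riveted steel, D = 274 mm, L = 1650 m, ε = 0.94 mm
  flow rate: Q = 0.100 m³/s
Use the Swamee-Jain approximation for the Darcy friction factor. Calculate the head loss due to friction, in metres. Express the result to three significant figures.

h_f ≈ 24.4 m

V = 4Q/(πD²) = 4·0.100/(π·0.274²) = 1.696 m/s
Re = VD/ν = 1.696·0.274/1.30×10^-6 = 3.57×10^5 → turbulent
ε/D = 0.94/274 = 0.00343
Swamee-Jain: f = 0.02766
h_f = f(L/D)V²/(2g) = 0.02766·(1650/0.274)·1.696²/(2·9.81) = 24.41 m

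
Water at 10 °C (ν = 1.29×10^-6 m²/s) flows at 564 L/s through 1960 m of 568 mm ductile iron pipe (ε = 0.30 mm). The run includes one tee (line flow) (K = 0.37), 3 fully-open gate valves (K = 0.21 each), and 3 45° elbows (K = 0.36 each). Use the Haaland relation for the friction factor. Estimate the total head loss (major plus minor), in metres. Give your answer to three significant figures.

V = 4Q/(πD²) = 2.226 m/s; V²/2g = 0.2525 m
Re = 9.80×10^5, ε/D = 5.28×10^-4 → f = 0.01737 (Haaland)
Major: h_f = f(L/D)·V²/2g = 0.01737·3451·0.2525 = 15.14 m
Minor: ΣK = 2.08; h_m = ΣK·V²/2g = 0.5252 m
Total H_L = 15.14 + 0.5252 = 15.66 m

H_L ≈ 15.7 m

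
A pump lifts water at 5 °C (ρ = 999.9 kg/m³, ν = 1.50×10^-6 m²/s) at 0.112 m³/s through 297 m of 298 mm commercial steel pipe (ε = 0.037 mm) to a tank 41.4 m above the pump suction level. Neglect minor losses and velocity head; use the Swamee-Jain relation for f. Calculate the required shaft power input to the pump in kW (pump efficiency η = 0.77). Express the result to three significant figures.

P_shaft ≈ 62.0 kW

V = 4Q/(πD²) = 1.606 m/s; Re = 3.19×10^5; ε/D = 1.24×10^-4; f = 0.01554
h_f = f(L/D)V²/2g = 2.035 m
Total head H = z + h_f = 41.4 + 2.035 = 43.44 m
P_hyd = ρgQH = 999.9·9.81·0.112·43.44 = 47.72 kW
P_shaft = P_hyd/η = 47.72/0.77 = 61.97 kW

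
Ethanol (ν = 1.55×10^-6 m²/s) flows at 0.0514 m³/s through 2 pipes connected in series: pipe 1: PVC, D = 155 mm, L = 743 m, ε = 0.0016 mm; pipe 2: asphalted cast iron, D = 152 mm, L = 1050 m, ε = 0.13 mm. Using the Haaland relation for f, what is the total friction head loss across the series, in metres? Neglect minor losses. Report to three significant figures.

Pipe 1: V = 2.724 m/s, Re = 2.72×10^5, ε/D = 1.03×10^-5, f = 0.01468, h_1 = f(L/D)V²/2g = 26.62 m
Pipe 2: V = 2.833 m/s, Re = 2.78×10^5, ε/D = 8.55×10^-4, f = 0.01996, h_2 = f(L/D)V²/2g = 56.39 m
Series → Q common, losses add: H = Σh = 83.01 m

H ≈ 83.0 m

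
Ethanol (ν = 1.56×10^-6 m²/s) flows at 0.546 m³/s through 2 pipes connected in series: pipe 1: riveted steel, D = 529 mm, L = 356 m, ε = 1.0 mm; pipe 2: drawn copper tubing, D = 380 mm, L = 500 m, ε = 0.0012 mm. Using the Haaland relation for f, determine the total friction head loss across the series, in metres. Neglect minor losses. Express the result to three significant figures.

Pipe 1: V = 2.484 m/s, Re = 8.42×10^5, ε/D = 0.00189, f = 0.02332, h_1 = f(L/D)V²/2g = 4.936 m
Pipe 2: V = 4.814 m/s, Re = 1.17×10^6, ε/D = 3.16×10^-6, f = 0.01134, h_2 = f(L/D)V²/2g = 17.63 m
Series → Q common, losses add: H = Σh = 22.56 m

H ≈ 22.6 m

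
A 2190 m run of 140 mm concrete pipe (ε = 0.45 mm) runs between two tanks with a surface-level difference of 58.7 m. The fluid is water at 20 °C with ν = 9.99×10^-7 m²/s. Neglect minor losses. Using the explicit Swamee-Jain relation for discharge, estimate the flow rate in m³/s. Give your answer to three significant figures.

Q ≈ 0.0253 m³/s

Swamee-Jain (Type II): Q = -0.965·√(gD⁵h_f/L)·ln[ε/(3.7D) + √(3.17ν²L/(gD³h_f))]
√(gD⁵h_f/L) = √(9.81·0.140⁵·58.7/2190) = 0.003761
ε/(3.7D) = 8.69×10^-4; √(3.17ν²L/(gD³h_f)) = 6.62×10^-5
Q = -0.965·0.003761·ln(9.349×10^-4) = 0.02531 m³/s
Check: V = 1.64 m/s, Re = 2.30×10^5, f = 0.02741, h_f = 59.1 m ≈ 58.7 m ✓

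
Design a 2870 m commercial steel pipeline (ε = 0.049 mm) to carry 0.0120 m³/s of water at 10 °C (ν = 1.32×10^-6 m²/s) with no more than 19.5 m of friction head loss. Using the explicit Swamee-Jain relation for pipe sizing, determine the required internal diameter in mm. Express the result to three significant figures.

Swamee-Jain (Type III): D = 0.66·[ε^1.25·(LQ²/(gh_f))^4.75 + ν·Q^9.4·(L/(gh_f))^5.2]^0.04
LQ²/(gh_f) = 0.002160; L/(gh_f) = 15.00
Term 1 = ε^1.25·(…)^4.75 = 8.95×10^-19; Term 2 = ν·Q^9.4·(…)^5.2 = 1.52×10^-18
D = 0.66·(8.95×10^-19 + 1.52×10^-18)^0.04 = 0.1303 m = 130 mm
Check: V = 0.900 m/s, Re = 8.89×10^4, f = 0.02020, h_f = 18.4 m ≈ 19.5 m ✓

D ≈ 130 mm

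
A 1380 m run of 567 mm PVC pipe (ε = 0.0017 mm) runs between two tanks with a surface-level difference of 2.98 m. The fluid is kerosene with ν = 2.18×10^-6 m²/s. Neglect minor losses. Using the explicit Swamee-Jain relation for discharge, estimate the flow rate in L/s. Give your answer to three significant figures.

Swamee-Jain (Type II): Q = -0.965·√(gD⁵h_f/L)·ln[ε/(3.7D) + √(3.17ν²L/(gD³h_f))]
√(gD⁵h_f/L) = √(9.81·0.567⁵·2.98/1380) = 0.03523
ε/(3.7D) = 8.10×10^-7; √(3.17ν²L/(gD³h_f)) = 6.25×10^-5
Q = -0.965·0.03523·ln(6.327×10^-5) = 0.3287 m³/s
Check: V = 1.30 m/s, Re = 3.39×10^5, f = 0.01409, h_f = 2.96 m ≈ 2.98 m ✓

Q ≈ 329 L/s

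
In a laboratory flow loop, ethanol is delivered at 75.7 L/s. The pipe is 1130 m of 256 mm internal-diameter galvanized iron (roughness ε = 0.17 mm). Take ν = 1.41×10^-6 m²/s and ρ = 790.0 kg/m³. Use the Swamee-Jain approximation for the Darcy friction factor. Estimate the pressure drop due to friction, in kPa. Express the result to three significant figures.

Δp ≈ 73.0 kPa

V = 4Q/(πD²) = 4·0.0757/(π·0.256²) = 1.471 m/s
Re = VD/ν = 1.471·0.256/1.41×10^-6 = 2.67×10^5 → turbulent
ε/D = 0.17/256 = 6.64×10^-4
Swamee-Jain: f = 0.01935
h_f = f(L/D)V²/(2g) = 0.01935·(1130/0.256)·1.471²/(2·9.81) = 9.416 m
Δp = ρg·h_f = 790.0·9.81·9.416 = 72.98 kPa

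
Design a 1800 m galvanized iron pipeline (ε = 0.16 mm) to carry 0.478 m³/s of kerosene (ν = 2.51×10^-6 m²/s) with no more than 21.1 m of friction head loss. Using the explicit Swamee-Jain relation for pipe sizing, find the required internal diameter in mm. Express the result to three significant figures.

D ≈ 492 mm

Swamee-Jain (Type III): D = 0.66·[ε^1.25·(LQ²/(gh_f))^4.75 + ν·Q^9.4·(L/(gh_f))^5.2]^0.04
LQ²/(gh_f) = 1.987; L/(gh_f) = 8.696
Term 1 = ε^1.25·(…)^4.75 = 4.69×10^-4; Term 2 = ν·Q^9.4·(…)^5.2 = 1.87×10^-4
D = 0.66·(4.69×10^-4 + 1.87×10^-4)^0.04 = 0.4923 m = 492 mm
Check: V = 2.51 m/s, Re = 4.93×10^5, f = 0.01658, h_f = 19.5 m ≈ 21.1 m ✓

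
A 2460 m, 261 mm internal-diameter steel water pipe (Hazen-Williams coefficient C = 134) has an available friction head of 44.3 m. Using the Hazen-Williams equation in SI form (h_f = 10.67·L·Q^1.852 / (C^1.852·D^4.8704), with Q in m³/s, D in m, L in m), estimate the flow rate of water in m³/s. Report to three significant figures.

Rearranging: Q = [h_f·C^1.852·D^4.8704 / (10.67·L)]^(1/1.852)
Q = [44.3·134^1.852·0.261^4.8704 / (10.67·2460)]^0.540 = 0.1247 m³/s

Q ≈ 0.125 m³/s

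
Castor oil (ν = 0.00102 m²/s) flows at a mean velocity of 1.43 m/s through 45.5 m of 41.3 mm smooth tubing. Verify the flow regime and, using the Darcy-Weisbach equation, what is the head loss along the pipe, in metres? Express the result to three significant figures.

Re = VD/ν = 1.43·0.04130/0.00102 = 57.9 → laminar (Re < 2300)
f = 64/Re = 1.105
h_f = f(L/D)V²/(2g) = 1.105·(45.5/0.04130)·1.43²/(2·9.81) = 126.9 m

h_f ≈ 127 m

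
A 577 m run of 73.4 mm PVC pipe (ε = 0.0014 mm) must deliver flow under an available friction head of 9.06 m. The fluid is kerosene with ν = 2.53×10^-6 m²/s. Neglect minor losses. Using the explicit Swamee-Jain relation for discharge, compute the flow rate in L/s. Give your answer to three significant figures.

Swamee-Jain (Type II): Q = -0.965·√(gD⁵h_f/L)·ln[ε/(3.7D) + √(3.17ν²L/(gD³h_f))]
√(gD⁵h_f/L) = √(9.81·0.0734⁵·9.06/577) = 5.729×10^-4
ε/(3.7D) = 5.16×10^-6; √(3.17ν²L/(gD³h_f)) = 5.77×10^-4
Q = -0.965·5.729×10^-4·ln(5.823×10^-4) = 0.004118 m³/s
Check: V = 0.973 m/s, Re = 2.82×10^4, f = 0.02377, h_f = 9.02 m ≈ 9.06 m ✓

Q ≈ 4.12 L/s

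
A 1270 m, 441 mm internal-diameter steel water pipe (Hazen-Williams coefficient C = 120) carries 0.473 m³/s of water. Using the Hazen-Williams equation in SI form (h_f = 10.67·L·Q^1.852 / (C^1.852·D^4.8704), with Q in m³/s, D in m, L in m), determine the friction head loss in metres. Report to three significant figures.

h_f ≈ 25.8 m

h_f = 10.67·1270·0.473^1.852 / (120^1.852·0.441^4.8704) = 25.76 m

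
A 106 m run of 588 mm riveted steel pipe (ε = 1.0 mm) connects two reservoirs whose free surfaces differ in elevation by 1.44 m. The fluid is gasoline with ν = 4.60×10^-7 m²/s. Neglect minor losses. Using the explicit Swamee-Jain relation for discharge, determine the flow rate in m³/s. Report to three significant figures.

Q ≈ 0.717 m³/s

Swamee-Jain (Type II): Q = -0.965·√(gD⁵h_f/L)·ln[ε/(3.7D) + √(3.17ν²L/(gD³h_f))]
√(gD⁵h_f/L) = √(9.81·0.588⁵·1.44/106) = 0.09678
ε/(3.7D) = 4.60×10^-4; √(3.17ν²L/(gD³h_f)) = 4.98×10^-6
Q = -0.965·0.09678·ln(4.646×10^-4) = 0.7168 m³/s
Check: V = 2.64 m/s, Re = 3.37×10^6, f = 0.02254, h_f = 1.44 m ≈ 1.44 m ✓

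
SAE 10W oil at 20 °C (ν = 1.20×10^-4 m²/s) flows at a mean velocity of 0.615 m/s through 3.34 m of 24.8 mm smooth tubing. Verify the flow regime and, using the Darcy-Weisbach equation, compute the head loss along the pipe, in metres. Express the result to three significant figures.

Re = VD/ν = 0.615·0.02480/1.20×10^-4 = 127 → laminar (Re < 2300)
f = 64/Re = 0.5035
h_f = f(L/D)V²/(2g) = 0.5035·(3.34/0.02480)·0.615²/(2·9.81) = 1.307 m

h_f ≈ 1.31 m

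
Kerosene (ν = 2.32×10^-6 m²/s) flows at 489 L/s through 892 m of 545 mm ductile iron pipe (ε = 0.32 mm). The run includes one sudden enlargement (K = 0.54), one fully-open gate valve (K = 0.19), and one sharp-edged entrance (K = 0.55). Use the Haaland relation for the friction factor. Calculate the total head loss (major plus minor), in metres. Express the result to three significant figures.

V = 4Q/(πD²) = 2.096 m/s; V²/2g = 0.2240 m
Re = 4.92×10^5, ε/D = 5.87×10^-4 → f = 0.01812 (Haaland)
Major: h_f = f(L/D)·V²/2g = 0.01812·1637·0.2240 = 6.642 m
Minor: ΣK = 1.28; h_m = ΣK·V²/2g = 0.2867 m
Total H_L = 6.642 + 0.2867 = 6.929 m

H_L ≈ 6.93 m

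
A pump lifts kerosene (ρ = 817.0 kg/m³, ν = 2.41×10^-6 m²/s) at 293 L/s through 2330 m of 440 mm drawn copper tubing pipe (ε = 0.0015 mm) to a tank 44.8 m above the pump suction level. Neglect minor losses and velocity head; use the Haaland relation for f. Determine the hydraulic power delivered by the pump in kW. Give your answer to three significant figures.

P_hyd ≈ 138 kW

V = 4Q/(πD²) = 1.927 m/s; Re = 3.52×10^5; ε/D = 3.41×10^-6; f = 0.01395
h_f = f(L/D)V²/2g = 13.98 m
Total head H = z + h_f = 44.8 + 13.98 = 58.78 m
P_hyd = ρgQH = 817.0·9.81·0.293·58.78 = 138.0 kW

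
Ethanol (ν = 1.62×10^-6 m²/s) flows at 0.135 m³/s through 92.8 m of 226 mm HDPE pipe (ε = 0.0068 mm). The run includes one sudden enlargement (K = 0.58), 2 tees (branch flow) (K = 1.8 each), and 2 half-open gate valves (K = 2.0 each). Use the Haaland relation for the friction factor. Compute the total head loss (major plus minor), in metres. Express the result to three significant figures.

V = 4Q/(πD²) = 3.365 m/s; V²/2g = 0.5772 m
Re = 4.69×10^5, ε/D = 3.01×10^-5 → f = 0.01356 (Haaland)
Major: h_f = f(L/D)·V²/2g = 0.01356·410.6·0.5772 = 3.214 m
Minor: ΣK = 8.18; h_m = ΣK·V²/2g = 4.722 m
Total H_L = 3.214 + 4.722 = 7.935 m

H_L ≈ 7.94 m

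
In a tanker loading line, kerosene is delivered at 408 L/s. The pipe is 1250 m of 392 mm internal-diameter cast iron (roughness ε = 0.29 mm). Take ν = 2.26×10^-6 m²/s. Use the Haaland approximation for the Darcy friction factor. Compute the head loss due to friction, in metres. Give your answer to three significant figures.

h_f ≈ 35.0 m

V = 4Q/(πD²) = 4·0.408/(π·0.392²) = 3.381 m/s
Re = VD/ν = 3.381·0.392/2.26×10^-6 = 5.86×10^5 → turbulent
ε/D = 0.29/392 = 7.40×10^-4
Haaland: f = 0.01886
h_f = f(L/D)V²/(2g) = 0.01886·(1250/0.392)·3.381²/(2·9.81) = 35.03 m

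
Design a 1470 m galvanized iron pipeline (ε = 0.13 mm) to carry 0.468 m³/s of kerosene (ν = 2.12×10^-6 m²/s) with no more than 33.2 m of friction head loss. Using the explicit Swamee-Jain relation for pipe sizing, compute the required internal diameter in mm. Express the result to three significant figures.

Swamee-Jain (Type III): D = 0.66·[ε^1.25·(LQ²/(gh_f))^4.75 + ν·Q^9.4·(L/(gh_f))^5.2]^0.04
LQ²/(gh_f) = 0.9886; L/(gh_f) = 4.513
Term 1 = ε^1.25·(…)^4.75 = 1.31×10^-5; Term 2 = ν·Q^9.4·(…)^5.2 = 4.27×10^-6
D = 0.66·(1.31×10^-5 + 4.27×10^-6)^0.04 = 0.4258 m = 426 mm
Check: V = 3.29 m/s, Re = 6.60×10^5, f = 0.01613, h_f = 30.7 m ≈ 33.2 m ✓

D ≈ 426 mm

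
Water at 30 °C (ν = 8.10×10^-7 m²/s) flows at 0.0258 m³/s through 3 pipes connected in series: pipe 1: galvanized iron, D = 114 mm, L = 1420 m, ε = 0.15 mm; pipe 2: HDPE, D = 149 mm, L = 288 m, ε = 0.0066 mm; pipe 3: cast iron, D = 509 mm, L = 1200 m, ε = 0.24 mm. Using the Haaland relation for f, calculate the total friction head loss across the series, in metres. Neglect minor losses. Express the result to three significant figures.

H ≈ 91.1 m

Pipe 1: V = 2.528 m/s, Re = 3.56×10^5, ε/D = 0.00132, f = 0.02166, h_1 = f(L/D)V²/2g = 87.85 m
Pipe 2: V = 1.480 m/s, Re = 2.72×10^5, ε/D = 4.43×10^-5, f = 0.01497, h_2 = f(L/D)V²/2g = 3.229 m
Pipe 3: V = 0.1268 m/s, Re = 7.97×10^4, ε/D = 4.72×10^-4, f = 0.02058, h_3 = f(L/D)V²/2g = 0.03976 m
Series → Q common, losses add: H = Σh = 91.12 m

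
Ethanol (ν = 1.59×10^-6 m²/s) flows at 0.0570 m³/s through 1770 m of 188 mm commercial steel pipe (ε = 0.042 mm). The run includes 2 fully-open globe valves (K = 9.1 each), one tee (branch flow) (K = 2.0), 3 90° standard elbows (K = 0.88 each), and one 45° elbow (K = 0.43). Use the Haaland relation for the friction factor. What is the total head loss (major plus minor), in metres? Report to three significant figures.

H_L ≈ 38.6 m

V = 4Q/(πD²) = 2.053 m/s; V²/2g = 0.2149 m
Re = 2.43×10^5, ε/D = 2.23×10^-4 → f = 0.01663 (Haaland)
Major: h_f = f(L/D)·V²/2g = 0.01663·9415·0.2149 = 33.64 m
Minor: ΣK = 23.3; h_m = ΣK·V²/2g = 5.001 m
Total H_L = 33.64 + 5.001 = 38.64 m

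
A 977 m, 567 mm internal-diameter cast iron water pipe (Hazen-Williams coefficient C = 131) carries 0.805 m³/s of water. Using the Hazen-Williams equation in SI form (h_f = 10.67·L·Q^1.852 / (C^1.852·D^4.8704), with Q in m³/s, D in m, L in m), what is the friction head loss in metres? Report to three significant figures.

h_f = 10.67·977·0.805^1.852 / (131^1.852·0.567^4.8704) = 13.26 m

h_f ≈ 13.3 m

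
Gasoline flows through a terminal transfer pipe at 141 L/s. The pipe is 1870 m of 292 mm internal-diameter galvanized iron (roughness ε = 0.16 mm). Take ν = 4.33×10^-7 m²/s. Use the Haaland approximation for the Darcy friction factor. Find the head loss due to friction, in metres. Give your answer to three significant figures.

h_f ≈ 25.1 m

V = 4Q/(πD²) = 4·0.141/(π·0.292²) = 2.106 m/s
Re = VD/ν = 2.106·0.292/4.33×10^-7 = 1.42×10^6 → turbulent
ε/D = 0.16/292 = 5.48×10^-4
Haaland: f = 0.01738
h_f = f(L/D)V²/(2g) = 0.01738·(1870/0.292)·2.106²/(2·9.81) = 25.14 m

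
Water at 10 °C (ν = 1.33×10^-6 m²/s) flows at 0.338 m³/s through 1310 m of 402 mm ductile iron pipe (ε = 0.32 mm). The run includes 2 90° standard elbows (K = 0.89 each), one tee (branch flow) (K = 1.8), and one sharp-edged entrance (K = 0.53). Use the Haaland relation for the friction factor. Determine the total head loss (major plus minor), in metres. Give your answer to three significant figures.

V = 4Q/(πD²) = 2.663 m/s; V²/2g = 0.3615 m
Re = 8.05×10^5, ε/D = 7.96×10^-4 → f = 0.01901 (Haaland)
Major: h_f = f(L/D)·V²/2g = 0.01901·3259·0.3615 = 22.40 m
Minor: ΣK = 4.11; h_m = ΣK·V²/2g = 1.486 m
Total H_L = 22.40 + 1.486 = 23.88 m

H_L ≈ 23.9 m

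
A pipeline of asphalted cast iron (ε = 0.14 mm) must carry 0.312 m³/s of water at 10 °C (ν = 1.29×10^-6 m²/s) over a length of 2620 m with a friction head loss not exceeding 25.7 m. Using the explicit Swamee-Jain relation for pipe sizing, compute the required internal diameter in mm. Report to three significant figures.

D ≈ 429 mm

Swamee-Jain (Type III): D = 0.66·[ε^1.25·(LQ²/(gh_f))^4.75 + ν·Q^9.4·(L/(gh_f))^5.2]^0.04
LQ²/(gh_f) = 1.012; L/(gh_f) = 10.39
Term 1 = ε^1.25·(…)^4.75 = 1.61×10^-5; Term 2 = ν·Q^9.4·(…)^5.2 = 4.39×10^-6
D = 0.66·(1.61×10^-5 + 4.39×10^-6)^0.04 = 0.4285 m = 429 mm
Check: V = 2.16 m/s, Re = 7.19×10^5, f = 0.01623, h_f = 23.7 m ≈ 25.7 m ✓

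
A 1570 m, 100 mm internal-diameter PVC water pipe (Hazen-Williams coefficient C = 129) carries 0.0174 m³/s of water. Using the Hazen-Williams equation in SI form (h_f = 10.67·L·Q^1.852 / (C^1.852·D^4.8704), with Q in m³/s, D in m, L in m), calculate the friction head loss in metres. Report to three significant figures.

h_f = 10.67·1570·0.0174^1.852 / (129^1.852·0.100^4.8704) = 84.56 m

h_f ≈ 84.6 m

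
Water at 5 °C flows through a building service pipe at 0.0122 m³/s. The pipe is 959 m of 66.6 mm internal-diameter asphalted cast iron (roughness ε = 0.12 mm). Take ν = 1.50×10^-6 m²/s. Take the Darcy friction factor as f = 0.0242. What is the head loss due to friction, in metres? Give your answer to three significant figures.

h_f ≈ 218 m

V = 4Q/(πD²) = 4·0.0122/(π·0.0666²) = 3.502 m/s
h_f = f(L/D)V²/(2g) = 0.02420·(959/0.0666)·3.502²/(2·9.81) = 217.8 m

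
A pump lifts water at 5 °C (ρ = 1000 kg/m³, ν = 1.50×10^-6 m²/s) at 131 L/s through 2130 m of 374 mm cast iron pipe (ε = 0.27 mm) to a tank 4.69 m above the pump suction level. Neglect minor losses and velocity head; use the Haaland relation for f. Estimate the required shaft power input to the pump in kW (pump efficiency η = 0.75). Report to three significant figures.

P_shaft ≈ 21.7 kW

V = 4Q/(πD²) = 1.192 m/s; Re = 2.97×10^5; ε/D = 7.22×10^-4; f = 0.01927
h_f = f(L/D)V²/2g = 7.953 m
Total head H = z + h_f = 4.69 + 7.953 = 12.64 m
P_hyd = ρgQH = 1000·9.81·0.131·12.64 = 16.25 kW
P_shaft = P_hyd/η = 16.25/0.75 = 21.66 kW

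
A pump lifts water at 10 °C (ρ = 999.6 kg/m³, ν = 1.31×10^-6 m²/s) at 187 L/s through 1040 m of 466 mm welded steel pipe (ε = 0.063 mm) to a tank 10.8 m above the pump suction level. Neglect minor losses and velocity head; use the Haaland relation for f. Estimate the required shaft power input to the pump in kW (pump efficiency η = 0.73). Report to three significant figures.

V = 4Q/(πD²) = 1.096 m/s; Re = 3.90×10^5; ε/D = 1.35×10^-4; f = 0.01505
h_f = f(L/D)V²/2g = 2.057 m
Total head H = z + h_f = 10.8 + 2.057 = 12.86 m
P_hyd = ρgQH = 999.6·9.81·0.187·12.86 = 23.58 kW
P_shaft = P_hyd/η = 23.58/0.73 = 32.30 kW

P_shaft ≈ 32.3 kW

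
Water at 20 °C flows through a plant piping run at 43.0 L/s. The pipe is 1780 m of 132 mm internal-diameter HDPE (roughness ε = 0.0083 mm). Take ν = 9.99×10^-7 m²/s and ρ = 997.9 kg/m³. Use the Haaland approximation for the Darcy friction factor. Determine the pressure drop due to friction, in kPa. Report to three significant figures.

V = 4Q/(πD²) = 4·0.0430/(π·0.132²) = 3.142 m/s
Re = VD/ν = 3.142·0.132/9.99×10^-7 = 4.15×10^5 → turbulent
ε/D = 0.0083/132 = 6.29×10^-5
Haaland: f = 0.01419
h_f = f(L/D)V²/(2g) = 0.01419·(1780/0.132)·3.142²/(2·9.81) = 96.30 m
Δp = ρg·h_f = 997.9·9.81·96.30 = 942.7 kPa

Δp ≈ 943 kPa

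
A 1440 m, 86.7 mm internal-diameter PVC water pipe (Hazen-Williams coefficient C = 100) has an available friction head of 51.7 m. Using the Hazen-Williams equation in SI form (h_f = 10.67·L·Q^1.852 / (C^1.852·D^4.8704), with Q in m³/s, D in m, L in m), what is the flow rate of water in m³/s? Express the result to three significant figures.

Q ≈ 0.00744 m³/s

Rearranging: Q = [h_f·C^1.852·D^4.8704 / (10.67·L)]^(1/1.852)
Q = [51.7·100^1.852·0.0867^4.8704 / (10.67·1440)]^0.540 = 0.007445 m³/s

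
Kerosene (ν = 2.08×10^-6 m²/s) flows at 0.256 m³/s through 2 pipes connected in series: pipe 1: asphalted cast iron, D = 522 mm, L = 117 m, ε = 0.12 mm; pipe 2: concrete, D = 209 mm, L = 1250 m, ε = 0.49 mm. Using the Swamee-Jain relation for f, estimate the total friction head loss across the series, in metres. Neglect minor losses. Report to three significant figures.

Pipe 1: V = 1.196 m/s, Re = 3.00×10^5, ε/D = 2.30×10^-4, f = 0.01654, h_1 = f(L/D)V²/2g = 0.2704 m
Pipe 2: V = 7.462 m/s, Re = 7.50×10^5, ε/D = 0.00234, f = 0.02475, h_2 = f(L/D)V²/2g = 420.1 m
Series → Q common, losses add: H = Σh = 420.3 m

H ≈ 420 m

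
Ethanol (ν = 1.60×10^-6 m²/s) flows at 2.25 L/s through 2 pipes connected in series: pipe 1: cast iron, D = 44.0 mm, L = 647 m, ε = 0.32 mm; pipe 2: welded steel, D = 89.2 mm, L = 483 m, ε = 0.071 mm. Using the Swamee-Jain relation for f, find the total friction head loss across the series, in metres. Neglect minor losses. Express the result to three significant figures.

Pipe 1: V = 1.480 m/s, Re = 4.07×10^4, ε/D = 0.00727, f = 0.03629, h_1 = f(L/D)V²/2g = 59.56 m
Pipe 2: V = 0.3601 m/s, Re = 2.01×10^4, ε/D = 7.96×10^-4, f = 0.02766, h_2 = f(L/D)V²/2g = 0.9896 m
Series → Q common, losses add: H = Σh = 60.55 m

H ≈ 60.5 m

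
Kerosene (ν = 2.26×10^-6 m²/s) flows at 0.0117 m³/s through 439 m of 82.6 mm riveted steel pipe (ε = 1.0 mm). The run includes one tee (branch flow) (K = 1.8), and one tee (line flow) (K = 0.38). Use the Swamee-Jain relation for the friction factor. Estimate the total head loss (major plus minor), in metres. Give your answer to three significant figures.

V = 4Q/(πD²) = 2.183 m/s; V²/2g = 0.2430 m
Re = 7.98×10^4, ε/D = 0.0121 → f = 0.04142 (Swamee-Jain)
Major: h_f = f(L/D)·V²/2g = 0.04142·5315·0.2430 = 53.50 m
Minor: ΣK = 2.18; h_m = ΣK·V²/2g = 0.5297 m
Total H_L = 53.50 + 0.5297 = 54.03 m

H_L ≈ 54.0 m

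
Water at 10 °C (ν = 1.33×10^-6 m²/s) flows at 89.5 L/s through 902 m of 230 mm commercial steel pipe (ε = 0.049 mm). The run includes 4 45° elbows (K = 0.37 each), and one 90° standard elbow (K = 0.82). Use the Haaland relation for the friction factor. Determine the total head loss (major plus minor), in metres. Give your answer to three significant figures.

H_L ≈ 15.2 m

V = 4Q/(πD²) = 2.154 m/s; V²/2g = 0.2365 m
Re = 3.73×10^5, ε/D = 2.13×10^-4 → f = 0.01581 (Haaland)
Major: h_f = f(L/D)·V²/2g = 0.01581·3922·0.2365 = 14.67 m
Minor: ΣK = 2.30; h_m = ΣK·V²/2g = 0.5440 m
Total H_L = 14.67 + 0.5440 = 15.21 m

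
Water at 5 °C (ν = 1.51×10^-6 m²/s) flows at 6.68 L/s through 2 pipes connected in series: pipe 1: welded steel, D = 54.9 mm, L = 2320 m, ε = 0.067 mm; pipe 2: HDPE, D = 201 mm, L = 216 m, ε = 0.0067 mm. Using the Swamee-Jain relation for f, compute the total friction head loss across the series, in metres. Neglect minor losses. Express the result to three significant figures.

Pipe 1: V = 2.822 m/s, Re = 1.03×10^5, ε/D = 0.00122, f = 0.02303, h_1 = f(L/D)V²/2g = 395.0 m
Pipe 2: V = 0.2105 m/s, Re = 2.80×10^4, ε/D = 3.33×10^-5, f = 0.02386, h_2 = f(L/D)V²/2g = 0.05791 m
Series → Q common, losses add: H = Σh = 395.0 m

H ≈ 395 m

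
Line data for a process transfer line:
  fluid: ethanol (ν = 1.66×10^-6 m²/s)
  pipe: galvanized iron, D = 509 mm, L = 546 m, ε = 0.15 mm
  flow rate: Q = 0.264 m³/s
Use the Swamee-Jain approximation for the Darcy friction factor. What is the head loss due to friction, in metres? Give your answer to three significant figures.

h_f ≈ 1.53 m

V = 4Q/(πD²) = 4·0.264/(π·0.509²) = 1.297 m/s
Re = VD/ν = 1.297·0.509/1.66×10^-6 = 3.98×10^5 → turbulent
ε/D = 0.15/509 = 2.95×10^-4
Swamee-Jain: f = 0.01661
h_f = f(L/D)V²/(2g) = 0.01661·(546/0.509)·1.297²/(2·9.81) = 1.529 m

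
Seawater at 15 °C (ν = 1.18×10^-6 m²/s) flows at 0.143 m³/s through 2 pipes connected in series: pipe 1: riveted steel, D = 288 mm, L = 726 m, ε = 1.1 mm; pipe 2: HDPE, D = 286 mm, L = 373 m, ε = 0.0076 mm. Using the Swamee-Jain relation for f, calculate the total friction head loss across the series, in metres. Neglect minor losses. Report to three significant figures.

H ≈ 21.9 m

Pipe 1: V = 2.195 m/s, Re = 5.36×10^5, ε/D = 0.00382, f = 0.02835, h_1 = f(L/D)V²/2g = 17.55 m
Pipe 2: V = 2.226 m/s, Re = 5.40×10^5, ε/D = 2.66×10^-5, f = 0.01335, h_2 = f(L/D)V²/2g = 4.396 m
Series → Q common, losses add: H = Σh = 21.95 m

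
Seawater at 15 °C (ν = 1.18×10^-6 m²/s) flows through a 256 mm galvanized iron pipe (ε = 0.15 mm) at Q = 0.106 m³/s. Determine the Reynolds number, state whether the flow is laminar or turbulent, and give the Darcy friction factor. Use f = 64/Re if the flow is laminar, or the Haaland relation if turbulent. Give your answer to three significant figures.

Re ≈ 4.47×10^5; turbulent; f ≈ 0.0182

V = 4Q/(πD²) = 2.059 m/s
Re = VD/ν = 2.059·0.256/1.18×10^-6 = 4.47×10^5
Re > 4000 → turbulent; ε/D = 5.86×10^-4
Haaland: f = 0.01819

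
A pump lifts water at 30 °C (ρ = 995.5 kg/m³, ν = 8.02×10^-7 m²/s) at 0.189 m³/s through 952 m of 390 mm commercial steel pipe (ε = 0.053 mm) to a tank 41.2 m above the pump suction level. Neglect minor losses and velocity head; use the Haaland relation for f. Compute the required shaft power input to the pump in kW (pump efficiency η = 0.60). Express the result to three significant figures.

P_shaft ≈ 140 kW

V = 4Q/(πD²) = 1.582 m/s; Re = 7.69×10^5; ε/D = 1.36×10^-4; f = 0.01409
h_f = f(L/D)V²/2g = 4.389 m
Total head H = z + h_f = 41.2 + 4.389 = 45.59 m
P_hyd = ρgQH = 995.5·9.81·0.189·45.59 = 84.15 kW
P_shaft = P_hyd/η = 84.15/0.60 = 140.2 kW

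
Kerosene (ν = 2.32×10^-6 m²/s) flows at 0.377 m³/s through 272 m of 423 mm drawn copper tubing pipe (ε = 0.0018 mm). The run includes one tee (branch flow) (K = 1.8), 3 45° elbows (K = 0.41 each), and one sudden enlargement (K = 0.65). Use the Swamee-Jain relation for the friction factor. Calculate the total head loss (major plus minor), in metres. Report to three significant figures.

V = 4Q/(πD²) = 2.683 m/s; V²/2g = 0.3668 m
Re = 4.89×10^5, ε/D = 4.26×10^-6 → f = 0.01321 (Swamee-Jain)
Major: h_f = f(L/D)·V²/2g = 0.01321·643.0·0.3668 = 3.116 m
Minor: ΣK = 3.68; h_m = ΣK·V²/2g = 1.350 m
Total H_L = 3.116 + 1.350 = 4.466 m

H_L ≈ 4.47 m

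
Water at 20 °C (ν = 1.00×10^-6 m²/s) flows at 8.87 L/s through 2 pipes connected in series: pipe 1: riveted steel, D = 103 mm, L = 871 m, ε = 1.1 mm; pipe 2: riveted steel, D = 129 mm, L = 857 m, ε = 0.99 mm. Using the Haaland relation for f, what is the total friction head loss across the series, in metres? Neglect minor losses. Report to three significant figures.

H ≈ 24.8 m

Pipe 1: V = 1.065 m/s, Re = 1.10×10^5, ε/D = 0.0107, f = 0.03933, h_1 = f(L/D)V²/2g = 19.21 m
Pipe 2: V = 0.6787 m/s, Re = 8.75×10^4, ε/D = 0.00767, f = 0.03554, h_2 = f(L/D)V²/2g = 5.543 m
Series → Q common, losses add: H = Σh = 24.75 m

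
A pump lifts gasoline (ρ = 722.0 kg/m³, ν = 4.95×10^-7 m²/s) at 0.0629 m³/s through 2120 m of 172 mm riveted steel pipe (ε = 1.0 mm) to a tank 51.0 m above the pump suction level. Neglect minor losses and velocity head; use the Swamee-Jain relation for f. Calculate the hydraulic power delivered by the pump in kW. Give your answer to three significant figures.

V = 4Q/(πD²) = 2.707 m/s; Re = 9.41×10^5; ε/D = 0.00581; f = 0.03195
h_f = f(L/D)V²/2g = 147.1 m
Total head H = z + h_f = 51.0 + 147.1 = 198.1 m
P_hyd = ρgQH = 722.0·9.81·0.0629·198.1 = 88.26 kW

P_hyd ≈ 88.3 kW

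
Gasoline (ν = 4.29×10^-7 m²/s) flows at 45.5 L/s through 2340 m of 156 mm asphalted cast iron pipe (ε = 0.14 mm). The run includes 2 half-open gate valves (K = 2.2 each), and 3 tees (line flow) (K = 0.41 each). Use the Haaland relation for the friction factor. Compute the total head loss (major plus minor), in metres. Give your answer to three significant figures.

V = 4Q/(πD²) = 2.381 m/s; V²/2g = 0.2888 m
Re = 8.66×10^5, ε/D = 8.97×10^-4 → f = 0.01950 (Haaland)
Major: h_f = f(L/D)·V²/2g = 0.01950·15000·0.2888 = 84.48 m
Minor: ΣK = 5.63; h_m = ΣK·V²/2g = 1.626 m
Total H_L = 84.48 + 1.626 = 86.10 m

H_L ≈ 86.1 m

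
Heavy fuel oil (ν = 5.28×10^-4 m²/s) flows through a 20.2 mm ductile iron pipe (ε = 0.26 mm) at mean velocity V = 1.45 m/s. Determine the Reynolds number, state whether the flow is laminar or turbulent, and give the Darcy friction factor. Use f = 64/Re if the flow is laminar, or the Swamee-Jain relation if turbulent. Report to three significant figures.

Re = VD/ν = 1.450·0.0202/5.28×10^-4 = 55.5
Re < 2300 → laminar → f = 64/Re = 1.154

Re ≈ 55.5; laminar; f = 64/Re ≈ 1.15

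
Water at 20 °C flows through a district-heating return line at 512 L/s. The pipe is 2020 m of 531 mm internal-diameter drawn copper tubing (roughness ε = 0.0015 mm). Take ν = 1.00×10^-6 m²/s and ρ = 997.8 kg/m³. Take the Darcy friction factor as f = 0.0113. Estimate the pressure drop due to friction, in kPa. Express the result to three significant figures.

Δp ≈ 115 kPa

V = 4Q/(πD²) = 4·0.512/(π·0.531²) = 2.312 m/s
h_f = f(L/D)V²/(2g) = 0.01130·(2020/0.531)·2.312²/(2·9.81) = 11.71 m
Δp = ρg·h_f = 997.8·9.81·11.71 = 114.6 kPa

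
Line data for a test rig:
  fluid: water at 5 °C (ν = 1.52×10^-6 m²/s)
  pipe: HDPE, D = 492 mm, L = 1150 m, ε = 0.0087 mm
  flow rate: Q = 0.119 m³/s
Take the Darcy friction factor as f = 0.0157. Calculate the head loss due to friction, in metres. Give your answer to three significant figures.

h_f ≈ 0.733 m

V = 4Q/(πD²) = 4·0.119/(π·0.492²) = 0.6259 m/s
h_f = f(L/D)V²/(2g) = 0.01570·(1150/0.492)·0.6259²/(2·9.81) = 0.7328 m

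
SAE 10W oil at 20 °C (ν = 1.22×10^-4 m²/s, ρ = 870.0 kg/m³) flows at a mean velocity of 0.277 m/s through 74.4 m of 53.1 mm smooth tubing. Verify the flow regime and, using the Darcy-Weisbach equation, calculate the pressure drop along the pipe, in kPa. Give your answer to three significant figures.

Δp ≈ 24.8 kPa

Re = VD/ν = 0.277·0.05310/1.22×10^-4 = 121 → laminar (Re < 2300)
f = 64/Re = 0.5308
h_f = f(L/D)V²/(2g) = 0.5308·(74.4/0.05310)·0.277²/(2·9.81) = 2.909 m
Δp = ρg·h_f = 870.0·9.81·2.909 = 24.83 kPa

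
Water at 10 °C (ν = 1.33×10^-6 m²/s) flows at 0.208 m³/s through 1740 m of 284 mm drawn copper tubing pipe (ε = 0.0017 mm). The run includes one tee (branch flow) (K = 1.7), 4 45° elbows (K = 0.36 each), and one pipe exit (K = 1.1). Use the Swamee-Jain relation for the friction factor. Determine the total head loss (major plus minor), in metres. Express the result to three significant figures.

V = 4Q/(πD²) = 3.283 m/s; V²/2g = 0.5495 m
Re = 7.01×10^5, ε/D = 5.99×10^-6 → f = 0.01245 (Swamee-Jain)
Major: h_f = f(L/D)·V²/2g = 0.01245·6127·0.5495 = 41.93 m
Minor: ΣK = 4.24; h_m = ΣK·V²/2g = 2.330 m
Total H_L = 41.93 + 2.330 = 44.26 m

H_L ≈ 44.3 m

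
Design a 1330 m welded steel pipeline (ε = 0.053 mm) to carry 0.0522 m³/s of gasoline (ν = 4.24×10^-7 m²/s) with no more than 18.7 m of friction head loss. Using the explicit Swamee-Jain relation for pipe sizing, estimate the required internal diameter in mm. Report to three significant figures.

Swamee-Jain (Type III): D = 0.66·[ε^1.25·(LQ²/(gh_f))^4.75 + ν·Q^9.4·(L/(gh_f))^5.2]^0.04
LQ²/(gh_f) = 0.01976; L/(gh_f) = 7.250
Term 1 = ε^1.25·(…)^4.75 = 3.63×10^-14; Term 2 = ν·Q^9.4·(…)^5.2 = 1.11×10^-14
D = 0.66·(3.63×10^-14 + 1.11×10^-14)^0.04 = 0.1935 m = 193 mm
Check: V = 1.78 m/s, Re = 8.10×10^5, f = 0.01568, h_f = 17.3 m ≈ 18.7 m ✓

D ≈ 193 mm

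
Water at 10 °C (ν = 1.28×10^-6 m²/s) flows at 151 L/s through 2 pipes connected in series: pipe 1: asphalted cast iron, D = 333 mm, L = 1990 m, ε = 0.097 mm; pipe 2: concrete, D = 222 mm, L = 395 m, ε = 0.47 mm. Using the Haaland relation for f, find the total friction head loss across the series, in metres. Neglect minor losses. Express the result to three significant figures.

Pipe 1: V = 1.734 m/s, Re = 4.51×10^5, ε/D = 2.91×10^-4, f = 0.01620, h_1 = f(L/D)V²/2g = 14.83 m
Pipe 2: V = 3.901 m/s, Re = 6.77×10^5, ε/D = 0.00212, f = 0.02406, h_2 = f(L/D)V²/2g = 33.20 m
Series → Q common, losses add: H = Σh = 48.03 m

H ≈ 48.0 m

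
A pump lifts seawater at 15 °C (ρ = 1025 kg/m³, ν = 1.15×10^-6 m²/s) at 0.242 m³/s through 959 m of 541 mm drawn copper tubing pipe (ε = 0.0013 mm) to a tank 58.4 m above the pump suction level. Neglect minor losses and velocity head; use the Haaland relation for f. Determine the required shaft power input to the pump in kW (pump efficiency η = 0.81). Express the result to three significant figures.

V = 4Q/(πD²) = 1.053 m/s; Re = 4.95×10^5; ε/D = 2.40×10^-6; f = 0.01311
h_f = f(L/D)V²/2g = 1.313 m
Total head H = z + h_f = 58.4 + 1.313 = 59.71 m
P_hyd = ρgQH = 1025·9.81·0.242·59.71 = 145.3 kW
P_shaft = P_hyd/η = 145.3/0.81 = 179.4 kW

P_shaft ≈ 179 kW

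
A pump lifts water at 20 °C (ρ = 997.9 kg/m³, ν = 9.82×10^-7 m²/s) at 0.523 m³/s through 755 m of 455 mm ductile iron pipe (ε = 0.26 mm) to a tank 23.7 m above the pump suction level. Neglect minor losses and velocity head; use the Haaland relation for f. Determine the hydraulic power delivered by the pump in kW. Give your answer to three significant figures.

V = 4Q/(πD²) = 3.217 m/s; Re = 1.49×10^6; ε/D = 5.71×10^-4; f = 0.01752
h_f = f(L/D)V²/2g = 15.33 m
Total head H = z + h_f = 23.7 + 15.33 = 39.03 m
P_hyd = ρgQH = 997.9·9.81·0.523·39.03 = 199.8 kW

P_hyd ≈ 200 kW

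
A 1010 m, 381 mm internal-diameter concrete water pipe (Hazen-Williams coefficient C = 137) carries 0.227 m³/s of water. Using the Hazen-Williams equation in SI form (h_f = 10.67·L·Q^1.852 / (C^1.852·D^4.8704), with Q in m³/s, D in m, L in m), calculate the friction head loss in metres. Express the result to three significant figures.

h_f = 10.67·1010·0.227^1.852 / (137^1.852·0.381^4.8704) = 8.389 m

h_f ≈ 8.39 m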